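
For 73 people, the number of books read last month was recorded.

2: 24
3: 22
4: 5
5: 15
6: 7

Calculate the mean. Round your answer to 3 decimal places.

Values: 2, 3, 4, 5, 6
Σfx = 24×2 + 22×3 + 5×4 + 15×5 + 7×6 = 251
n = Σf = 73
Mean = 251 / 73 = 3.4384

3.438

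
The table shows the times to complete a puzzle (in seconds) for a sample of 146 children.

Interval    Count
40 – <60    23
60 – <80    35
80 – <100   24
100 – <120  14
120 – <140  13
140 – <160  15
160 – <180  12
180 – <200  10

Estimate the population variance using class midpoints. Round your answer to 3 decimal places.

Midpoints: 50, 70, 90, 110, 130, 150, 170, 190
n = 146, Σfm = 15180, mean = 103.9726
Σfm² = 1857800
Σf(m − x̄)² = Σfm² − (Σfm)²/n = 1857800 − 15180²/146 = 279495.8904
Population variance = 279495.8904 / 146 = 1914.3554

1914.355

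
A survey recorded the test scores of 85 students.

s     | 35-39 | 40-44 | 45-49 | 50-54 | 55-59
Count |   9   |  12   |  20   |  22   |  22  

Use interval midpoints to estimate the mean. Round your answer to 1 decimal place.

49.1

Midpoints: 37, 42, 47, 52, 57
Σfm = 9×37 + 12×42 + 20×47 + 22×52 + 22×57 = 4175
n = Σf = 85
Mean = 4175 / 85 = 49.1176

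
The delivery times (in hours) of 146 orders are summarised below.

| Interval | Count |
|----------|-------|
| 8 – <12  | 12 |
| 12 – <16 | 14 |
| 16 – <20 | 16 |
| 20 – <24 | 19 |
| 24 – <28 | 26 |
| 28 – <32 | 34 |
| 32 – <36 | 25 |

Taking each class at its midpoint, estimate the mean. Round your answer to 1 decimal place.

Midpoints: 10, 14, 18, 22, 26, 30, 34
Σfm = 12×10 + 14×14 + 16×18 + 19×22 + 26×26 + 34×30 + 25×34 = 3568
n = Σf = 146
Mean = 3568 / 146 = 24.4384

24.4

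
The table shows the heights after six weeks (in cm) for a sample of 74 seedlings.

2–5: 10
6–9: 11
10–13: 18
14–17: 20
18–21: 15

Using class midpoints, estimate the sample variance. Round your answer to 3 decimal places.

27.643

Midpoints: 3.5, 7.5, 11.5, 15.5, 19.5
n = 74, Σfm = 927, mean = 12.5270
Σfm² = 13630.5
Σf(m − x̄)² = Σfm² − (Σfm)²/n = 13630.5 − 927²/74 = 2017.9459
Sample variance = 2017.9459 / 73 = 27.6431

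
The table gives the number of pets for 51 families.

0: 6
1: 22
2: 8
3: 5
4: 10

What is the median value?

1

Cumulative frequencies: 6, 28, 36, 41, 51
n = 51, so the median is the value in position (n+1)/2 = 26.
Position 26 falls at value 1.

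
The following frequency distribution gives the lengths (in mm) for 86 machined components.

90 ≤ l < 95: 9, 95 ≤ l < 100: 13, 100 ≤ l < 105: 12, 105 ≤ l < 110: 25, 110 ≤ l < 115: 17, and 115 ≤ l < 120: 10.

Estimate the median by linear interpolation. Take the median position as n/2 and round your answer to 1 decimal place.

Cumulative frequencies: 9, 22, 34, 59, 76, 86
n = 86; position = n/2 = 43.
This falls in the class 105 ≤ l < 110: L = 105, F = 34, f = 25, h = 5.
Median ≈ 105 + ((43 − 34) / 25) × 5 = 106.8000

106.8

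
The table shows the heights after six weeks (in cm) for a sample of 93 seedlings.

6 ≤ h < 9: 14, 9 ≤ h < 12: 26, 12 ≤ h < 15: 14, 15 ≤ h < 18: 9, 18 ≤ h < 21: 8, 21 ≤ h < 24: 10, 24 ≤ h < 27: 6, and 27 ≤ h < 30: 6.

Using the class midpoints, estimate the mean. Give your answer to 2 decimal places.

Midpoints: 7.5, 10.5, 13.5, 16.5, 19.5, 22.5, 25.5, 28.5
Σfm = 14×7.5 + 26×10.5 + 14×13.5 + 9×16.5 + 8×19.5 + 10×22.5 + 6×25.5 + 6×28.5 = 1420.5
n = Σf = 93
Mean = 1420.5 / 93 = 15.2742

15.27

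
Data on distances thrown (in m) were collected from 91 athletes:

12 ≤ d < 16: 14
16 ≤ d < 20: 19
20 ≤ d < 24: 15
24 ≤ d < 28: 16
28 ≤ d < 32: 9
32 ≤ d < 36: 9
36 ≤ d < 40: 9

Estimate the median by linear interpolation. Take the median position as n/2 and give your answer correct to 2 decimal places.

23.33

Cumulative frequencies: 14, 33, 48, 64, 73, 82, 91
n = 91; position = n/2 = 45.5.
This falls in the class 20 ≤ d < 24: L = 20, F = 33, f = 15, h = 4.
Median ≈ 20 + ((45.5 − 33) / 15) × 4 = 23.3333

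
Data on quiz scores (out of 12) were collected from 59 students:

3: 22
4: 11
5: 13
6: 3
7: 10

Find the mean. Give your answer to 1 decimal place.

4.5

Values: 3, 4, 5, 6, 7
Σfx = 22×3 + 11×4 + 13×5 + 3×6 + 10×7 = 263
n = Σf = 59
Mean = 263 / 59 = 4.4576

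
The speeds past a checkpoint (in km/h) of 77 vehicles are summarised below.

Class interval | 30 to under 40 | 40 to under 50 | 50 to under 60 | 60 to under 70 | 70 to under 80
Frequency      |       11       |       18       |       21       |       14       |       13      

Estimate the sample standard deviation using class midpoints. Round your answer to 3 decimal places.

Midpoints: 35, 45, 55, 65, 75
n = 77, Σfm = 4235, mean = 55.0000
Σfm² = 245725
Σf(m − x̄)² = Σfm² − (Σfm)²/n = 245725 − 4235²/77 = 12800.0000
Sample variance = 12800.0000 / 76 = 168.4211
Standard deviation = √168.4211 = 12.9777

12.978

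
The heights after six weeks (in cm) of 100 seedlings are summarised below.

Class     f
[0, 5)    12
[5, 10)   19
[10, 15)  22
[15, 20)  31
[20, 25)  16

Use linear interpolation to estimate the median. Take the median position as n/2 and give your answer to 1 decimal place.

Cumulative frequencies: 12, 31, 53, 84, 100
n = 100; position = n/2 = 50.
This falls in the class [10, 15): L = 10, F = 31, f = 22, h = 5.
Median ≈ 10 + ((50 − 31) / 22) × 5 = 14.3182

14.3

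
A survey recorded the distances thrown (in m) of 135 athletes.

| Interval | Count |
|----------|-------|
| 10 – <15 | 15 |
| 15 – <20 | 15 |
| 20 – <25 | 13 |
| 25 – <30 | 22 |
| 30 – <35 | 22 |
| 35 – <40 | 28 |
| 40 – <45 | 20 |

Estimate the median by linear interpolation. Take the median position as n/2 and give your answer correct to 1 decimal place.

30.6

Cumulative frequencies: 15, 30, 43, 65, 87, 115, 135
n = 135; position = n/2 = 67.5.
This falls in the class 30 – <35: L = 30, F = 65, f = 22, h = 5.
Median ≈ 30 + ((67.5 − 65) / 22) × 5 = 30.5682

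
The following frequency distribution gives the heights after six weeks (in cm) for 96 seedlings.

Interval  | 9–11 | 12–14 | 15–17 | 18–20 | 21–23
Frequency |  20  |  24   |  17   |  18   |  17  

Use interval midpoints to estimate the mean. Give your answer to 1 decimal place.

Midpoints: 10, 13, 16, 19, 22
Σfm = 20×10 + 24×13 + 17×16 + 18×19 + 17×22 = 1500
n = Σf = 96
Mean = 1500 / 96 = 15.6250

15.6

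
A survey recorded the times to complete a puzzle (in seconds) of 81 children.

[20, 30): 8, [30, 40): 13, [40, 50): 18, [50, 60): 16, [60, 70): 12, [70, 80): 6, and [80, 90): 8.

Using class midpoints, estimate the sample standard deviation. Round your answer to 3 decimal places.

17.502

Midpoints: 25, 35, 45, 55, 65, 75, 85
n = 81, Σfm = 4255, mean = 52.5309
Σfm² = 248025
Σf(m − x̄)² = Σfm² − (Σfm)²/n = 248025 − 4255²/81 = 24506.1728
Sample variance = 24506.1728 / 80 = 306.3272
Standard deviation = √306.3272 = 17.5022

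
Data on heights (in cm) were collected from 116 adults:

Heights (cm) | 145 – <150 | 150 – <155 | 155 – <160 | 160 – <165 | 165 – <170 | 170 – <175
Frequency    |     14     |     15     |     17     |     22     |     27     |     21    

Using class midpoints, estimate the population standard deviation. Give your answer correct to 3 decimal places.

8.181

Midpoints: 147.5, 152.5, 157.5, 162.5, 167.5, 172.5
n = 116, Σfm = 18750, mean = 161.6379
Σfm² = 3038475
Σf(m − x̄)² = Σfm² − (Σfm)²/n = 3038475 − 18750²/116 = 7763.7931
Population variance = 7763.7931 / 116 = 66.9293
Standard deviation = √66.9293 = 8.1810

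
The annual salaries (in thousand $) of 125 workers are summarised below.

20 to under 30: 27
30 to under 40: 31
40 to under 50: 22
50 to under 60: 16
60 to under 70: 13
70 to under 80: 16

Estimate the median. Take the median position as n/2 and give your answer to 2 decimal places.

Cumulative frequencies: 27, 58, 80, 96, 109, 125
n = 125; position = n/2 = 62.5.
This falls in the class 40 to under 50: L = 40, F = 58, f = 22, h = 10.
Median ≈ 40 + ((62.5 − 58) / 22) × 10 = 42.0455

42.05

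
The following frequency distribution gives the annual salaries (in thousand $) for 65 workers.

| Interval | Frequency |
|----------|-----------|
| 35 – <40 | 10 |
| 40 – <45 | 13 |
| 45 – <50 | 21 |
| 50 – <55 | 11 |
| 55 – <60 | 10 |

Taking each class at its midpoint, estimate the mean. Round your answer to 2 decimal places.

Midpoints: 37.5, 42.5, 47.5, 52.5, 57.5
Σfm = 10×37.5 + 13×42.5 + 21×47.5 + 11×52.5 + 10×57.5 = 3077.5
n = Σf = 65
Mean = 3077.5 / 65 = 47.3462

47.35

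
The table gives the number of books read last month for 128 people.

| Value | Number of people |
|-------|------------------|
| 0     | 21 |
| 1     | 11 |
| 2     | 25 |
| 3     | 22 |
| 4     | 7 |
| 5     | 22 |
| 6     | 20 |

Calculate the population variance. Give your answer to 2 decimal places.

Values: 0, 1, 2, 3, 4, 5, 6
n = 128, Σfx = 385, mean = 3.0078
Σfx² = 1691
Σf(x − x̄)² = Σfx² − (Σfx)²/n = 1691 − 385²/128 = 532.9922
Population variance = 532.9922 / 128 = 4.1640

4.16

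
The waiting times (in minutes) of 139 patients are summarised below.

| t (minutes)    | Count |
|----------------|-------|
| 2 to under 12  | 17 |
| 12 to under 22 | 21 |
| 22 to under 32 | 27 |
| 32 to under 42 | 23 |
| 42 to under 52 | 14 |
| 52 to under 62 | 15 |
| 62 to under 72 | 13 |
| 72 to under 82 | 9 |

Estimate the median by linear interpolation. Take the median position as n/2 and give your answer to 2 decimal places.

Cumulative frequencies: 17, 38, 65, 88, 102, 117, 130, 139
n = 139; position = n/2 = 69.5.
This falls in the class 32 to under 42: L = 32, F = 65, f = 23, h = 10.
Median ≈ 32 + ((69.5 − 65) / 23) × 10 = 33.9565

33.96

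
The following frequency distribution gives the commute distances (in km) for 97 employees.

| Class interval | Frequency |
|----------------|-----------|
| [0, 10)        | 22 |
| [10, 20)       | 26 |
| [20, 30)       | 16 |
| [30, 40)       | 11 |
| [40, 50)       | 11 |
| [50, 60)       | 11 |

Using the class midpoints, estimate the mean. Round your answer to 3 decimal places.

Midpoints: 5, 15, 25, 35, 45, 55
Σfm = 22×5 + 26×15 + 16×25 + 11×35 + 11×45 + 11×55 = 2385
n = Σf = 97
Mean = 2385 / 97 = 24.5876

24.588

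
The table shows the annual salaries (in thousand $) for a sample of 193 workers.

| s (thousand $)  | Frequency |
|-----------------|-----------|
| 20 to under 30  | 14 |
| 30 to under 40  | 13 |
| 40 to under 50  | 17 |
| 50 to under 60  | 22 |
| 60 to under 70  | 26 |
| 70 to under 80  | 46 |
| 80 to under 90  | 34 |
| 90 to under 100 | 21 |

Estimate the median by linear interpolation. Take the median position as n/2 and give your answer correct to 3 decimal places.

Cumulative frequencies: 14, 27, 44, 66, 92, 138, 172, 193
n = 193; position = n/2 = 96.5.
This falls in the class 70 to under 80: L = 70, F = 92, f = 46, h = 10.
Median ≈ 70 + ((96.5 − 92) / 46) × 10 = 70.9783

70.978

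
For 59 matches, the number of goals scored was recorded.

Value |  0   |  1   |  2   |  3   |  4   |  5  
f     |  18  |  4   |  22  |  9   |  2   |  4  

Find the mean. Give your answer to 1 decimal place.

1.7

Values: 0, 1, 2, 3, 4, 5
Σfx = 18×0 + 4×1 + 22×2 + 9×3 + 2×4 + 4×5 = 103
n = Σf = 59
Mean = 103 / 59 = 1.7458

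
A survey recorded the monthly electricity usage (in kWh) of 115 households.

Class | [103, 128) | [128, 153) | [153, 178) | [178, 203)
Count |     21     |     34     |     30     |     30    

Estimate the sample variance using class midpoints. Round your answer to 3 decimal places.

710.526

Midpoints: 115.5, 140.5, 165.5, 190.5
n = 115, Σfm = 17882.5, mean = 155.5000
Σfm² = 2861728.75
Σf(m − x̄)² = Σfm² − (Σfm)²/n = 2861728.75 − 17882.5²/115 = 81000.0000
Sample variance = 81000.0000 / 114 = 710.5263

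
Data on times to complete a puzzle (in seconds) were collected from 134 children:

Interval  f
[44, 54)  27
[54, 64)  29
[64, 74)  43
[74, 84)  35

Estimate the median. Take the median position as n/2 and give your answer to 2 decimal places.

Cumulative frequencies: 27, 56, 99, 134
n = 134; position = n/2 = 67.
This falls in the class [64, 74): L = 64, F = 56, f = 43, h = 10.
Median ≈ 64 + ((67 − 56) / 43) × 10 = 66.5581

66.56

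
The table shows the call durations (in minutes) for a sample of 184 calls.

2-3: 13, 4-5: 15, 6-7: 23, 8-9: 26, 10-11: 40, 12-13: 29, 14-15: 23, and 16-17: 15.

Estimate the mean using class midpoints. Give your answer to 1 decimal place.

Midpoints: 2.5, 4.5, 6.5, 8.5, 10.5, 12.5, 14.5, 16.5
Σfm = 13×2.5 + 15×4.5 + 23×6.5 + 26×8.5 + 40×10.5 + 29×12.5 + 23×14.5 + 15×16.5 = 1834
n = Σf = 184
Mean = 1834 / 184 = 9.9674

10.0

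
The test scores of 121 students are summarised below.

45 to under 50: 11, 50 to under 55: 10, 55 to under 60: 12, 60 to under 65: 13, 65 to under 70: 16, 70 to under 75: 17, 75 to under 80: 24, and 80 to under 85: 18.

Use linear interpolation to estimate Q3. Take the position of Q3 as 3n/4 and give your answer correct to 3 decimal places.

Cumulative frequencies: 11, 21, 33, 46, 62, 79, 103, 121
n = 121; position = 3n/4 = 90.75.
This falls in the class 75 to under 80: L = 75, F = 79, f = 24, h = 5.
Upper quartile ≈ 75 + ((90.75 − 79) / 24) × 5 = 77.4479

77.448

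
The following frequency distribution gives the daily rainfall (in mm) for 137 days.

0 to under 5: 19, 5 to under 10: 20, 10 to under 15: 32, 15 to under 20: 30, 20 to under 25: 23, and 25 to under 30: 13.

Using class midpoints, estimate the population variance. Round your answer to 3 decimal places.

56.804

Midpoints: 2.5, 7.5, 12.5, 17.5, 22.5, 27.5
n = 137, Σfm = 1997.5, mean = 14.5803
Σfm² = 36906.25
Σf(m − x̄)² = Σfm² − (Σfm)²/n = 36906.25 − 1997.5²/137 = 7782.1168
Population variance = 7782.1168 / 137 = 56.8038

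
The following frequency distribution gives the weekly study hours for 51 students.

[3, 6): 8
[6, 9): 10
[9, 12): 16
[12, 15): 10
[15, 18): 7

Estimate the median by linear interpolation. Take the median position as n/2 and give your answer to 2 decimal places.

Cumulative frequencies: 8, 18, 34, 44, 51
n = 51; position = n/2 = 25.5.
This falls in the class [9, 12): L = 9, F = 18, f = 16, h = 3.
Median ≈ 9 + ((25.5 − 18) / 16) × 3 = 10.4062

10.41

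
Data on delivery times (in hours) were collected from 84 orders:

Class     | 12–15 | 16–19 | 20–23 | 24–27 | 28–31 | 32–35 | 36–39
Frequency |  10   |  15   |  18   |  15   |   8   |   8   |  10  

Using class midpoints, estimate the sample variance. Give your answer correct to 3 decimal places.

Midpoints: 13.5, 17.5, 21.5, 25.5, 29.5, 33.5, 37.5
n = 84, Σfm = 2046, mean = 24.3571
Σfm² = 54493
Σf(m − x̄)² = Σfm² − (Σfm)²/n = 54493 − 2046²/84 = 4658.2857
Sample variance = 4658.2857 / 83 = 56.1239

56.124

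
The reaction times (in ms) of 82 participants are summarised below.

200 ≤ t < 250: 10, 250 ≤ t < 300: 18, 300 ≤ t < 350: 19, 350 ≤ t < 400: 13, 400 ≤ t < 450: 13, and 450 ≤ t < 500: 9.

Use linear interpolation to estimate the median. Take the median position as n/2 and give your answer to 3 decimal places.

334.211

Cumulative frequencies: 10, 28, 47, 60, 73, 82
n = 82; position = n/2 = 41.
This falls in the class 300 ≤ t < 350: L = 300, F = 28, f = 19, h = 50.
Median ≈ 300 + ((41 − 28) / 19) × 50 = 334.2105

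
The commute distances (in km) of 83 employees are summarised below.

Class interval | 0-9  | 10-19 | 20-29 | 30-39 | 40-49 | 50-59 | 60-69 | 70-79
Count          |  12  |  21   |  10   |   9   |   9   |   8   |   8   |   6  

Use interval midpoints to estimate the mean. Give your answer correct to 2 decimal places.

32.69

Midpoints: 4.5, 14.5, 24.5, 34.5, 44.5, 54.5, 64.5, 74.5
Σfm = 12×4.5 + 21×14.5 + 10×24.5 + 9×34.5 + 9×44.5 + 8×54.5 + 8×64.5 + 6×74.5 = 2713.5
n = Σf = 83
Mean = 2713.5 / 83 = 32.6928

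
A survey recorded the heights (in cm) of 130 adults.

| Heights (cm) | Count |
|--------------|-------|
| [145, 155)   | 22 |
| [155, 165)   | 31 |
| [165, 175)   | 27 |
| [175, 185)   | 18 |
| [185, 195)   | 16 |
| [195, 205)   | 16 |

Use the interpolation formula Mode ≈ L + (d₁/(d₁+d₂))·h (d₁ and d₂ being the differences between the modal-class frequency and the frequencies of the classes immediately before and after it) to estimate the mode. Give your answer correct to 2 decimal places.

161.92

Modal class: [155, 165) (highest frequency 31).
d₁ = 31 − 22 = 9, d₂ = 31 − 27 = 4
Mode ≈ 155 + (9/(9+4)) × 10 = 155 + 6.9231 = 161.9231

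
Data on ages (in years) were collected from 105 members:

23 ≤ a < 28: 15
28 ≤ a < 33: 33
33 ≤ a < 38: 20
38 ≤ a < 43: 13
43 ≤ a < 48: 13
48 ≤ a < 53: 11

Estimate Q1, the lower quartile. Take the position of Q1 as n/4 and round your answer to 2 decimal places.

Cumulative frequencies: 15, 48, 68, 81, 94, 105
n = 105; position = n/4 = 26.25.
This falls in the class 28 ≤ a < 33: L = 28, F = 15, f = 33, h = 5.
Lower quartile ≈ 28 + ((26.25 − 15) / 33) × 5 = 29.7045

29.70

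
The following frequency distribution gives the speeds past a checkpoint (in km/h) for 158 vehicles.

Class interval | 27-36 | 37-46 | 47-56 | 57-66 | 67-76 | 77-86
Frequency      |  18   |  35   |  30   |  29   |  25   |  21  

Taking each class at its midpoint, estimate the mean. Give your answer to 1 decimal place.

56.0

Midpoints: 31.5, 41.5, 51.5, 61.5, 71.5, 81.5
Σfm = 18×31.5 + 35×41.5 + 30×51.5 + 29×61.5 + 25×71.5 + 21×81.5 = 8847
n = Σf = 158
Mean = 8847 / 158 = 55.9937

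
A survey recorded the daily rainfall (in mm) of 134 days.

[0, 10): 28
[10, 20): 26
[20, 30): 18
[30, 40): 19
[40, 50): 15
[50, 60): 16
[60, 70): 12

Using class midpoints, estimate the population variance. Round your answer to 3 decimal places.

Midpoints: 5, 15, 25, 35, 45, 55, 65
n = 134, Σfm = 3980, mean = 29.7015
Σfm² = 170550
Σf(m − x̄)² = Σfm² − (Σfm)²/n = 170550 − 3980²/134 = 52338.0597
Population variance = 52338.0597 / 134 = 390.5825

390.583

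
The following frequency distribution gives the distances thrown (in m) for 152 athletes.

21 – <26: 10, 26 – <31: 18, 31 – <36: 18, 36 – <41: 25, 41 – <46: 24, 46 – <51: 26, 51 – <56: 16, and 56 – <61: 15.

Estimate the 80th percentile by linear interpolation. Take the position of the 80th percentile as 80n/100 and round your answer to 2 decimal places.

Cumulative frequencies: 10, 28, 46, 71, 95, 121, 137, 152
n = 152; position = 80n/100 = 121.6.
This falls in the class 51 – <56: L = 51, F = 121, f = 16, h = 5.
80th percentile ≈ 51 + ((121.6 − 121) / 16) × 5 = 51.1875

51.19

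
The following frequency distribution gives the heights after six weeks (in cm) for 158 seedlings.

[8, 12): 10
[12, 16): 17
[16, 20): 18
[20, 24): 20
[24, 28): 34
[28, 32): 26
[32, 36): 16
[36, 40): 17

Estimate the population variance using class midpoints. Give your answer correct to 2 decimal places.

64.69

Midpoints: 10, 14, 18, 22, 26, 30, 34, 38
n = 158, Σfm = 3956, mean = 25.0380
Σfm² = 109272
Σf(m − x̄)² = Σfm² − (Σfm)²/n = 109272 − 3956²/158 = 10221.7722
Population variance = 10221.7722 / 158 = 64.6948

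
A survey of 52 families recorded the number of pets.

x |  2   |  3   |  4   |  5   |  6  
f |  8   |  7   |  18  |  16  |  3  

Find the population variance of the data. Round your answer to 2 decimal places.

Values: 2, 3, 4, 5, 6
n = 52, Σfx = 207, mean = 3.9808
Σfx² = 891
Σf(x − x̄)² = Σfx² − (Σfx)²/n = 891 − 207²/52 = 66.9808
Population variance = 66.9808 / 52 = 1.2881

1.29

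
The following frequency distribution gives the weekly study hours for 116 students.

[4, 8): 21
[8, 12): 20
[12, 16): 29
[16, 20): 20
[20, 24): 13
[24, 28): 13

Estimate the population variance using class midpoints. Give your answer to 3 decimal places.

39.785

Midpoints: 6, 10, 14, 18, 22, 26
n = 116, Σfm = 1716, mean = 14.7931
Σfm² = 30000
Σf(m − x̄)² = Σfm² − (Σfm)²/n = 30000 − 1716²/116 = 4615.0345
Population variance = 4615.0345 / 116 = 39.7848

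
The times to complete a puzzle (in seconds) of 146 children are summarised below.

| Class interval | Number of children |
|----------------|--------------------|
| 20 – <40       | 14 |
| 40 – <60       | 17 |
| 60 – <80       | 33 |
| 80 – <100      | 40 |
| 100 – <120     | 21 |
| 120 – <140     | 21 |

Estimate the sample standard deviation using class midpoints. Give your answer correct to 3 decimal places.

Midpoints: 30, 50, 70, 90, 110, 130
n = 146, Σfm = 12220, mean = 83.6986
Σfm² = 1149800
Σf(m − x̄)² = Σfm² − (Σfm)²/n = 1149800 − 12220²/146 = 127002.7397
Sample variance = 127002.7397 / 145 = 875.8810
Standard deviation = √875.8810 = 29.5953

29.595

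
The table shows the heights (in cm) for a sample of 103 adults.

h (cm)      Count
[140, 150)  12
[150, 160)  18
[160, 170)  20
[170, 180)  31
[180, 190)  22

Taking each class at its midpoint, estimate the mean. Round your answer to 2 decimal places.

168.20

Midpoints: 145, 155, 165, 175, 185
Σfm = 12×145 + 18×155 + 20×165 + 31×175 + 22×185 = 17325
n = Σf = 103
Mean = 17325 / 103 = 168.2039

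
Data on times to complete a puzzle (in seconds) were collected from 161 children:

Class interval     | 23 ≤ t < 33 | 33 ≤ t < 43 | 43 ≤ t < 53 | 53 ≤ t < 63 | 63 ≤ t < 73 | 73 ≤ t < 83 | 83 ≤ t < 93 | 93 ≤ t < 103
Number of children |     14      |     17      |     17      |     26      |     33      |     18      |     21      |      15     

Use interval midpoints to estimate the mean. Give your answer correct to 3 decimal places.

64.149

Midpoints: 28, 38, 48, 58, 68, 78, 88, 98
Σfm = 14×28 + 17×38 + 17×48 + 26×58 + 33×68 + 18×78 + 21×88 + 15×98 = 10328
n = Σf = 161
Mean = 10328 / 161 = 64.1491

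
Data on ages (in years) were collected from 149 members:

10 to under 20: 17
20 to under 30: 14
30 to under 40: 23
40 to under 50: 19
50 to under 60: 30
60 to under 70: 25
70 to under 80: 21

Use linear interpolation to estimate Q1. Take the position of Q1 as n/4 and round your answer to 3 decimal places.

Cumulative frequencies: 17, 31, 54, 73, 103, 128, 149
n = 149; position = n/4 = 37.25.
This falls in the class 30 to under 40: L = 30, F = 31, f = 23, h = 10.
Lower quartile ≈ 30 + ((37.25 − 31) / 23) × 10 = 32.7174

32.717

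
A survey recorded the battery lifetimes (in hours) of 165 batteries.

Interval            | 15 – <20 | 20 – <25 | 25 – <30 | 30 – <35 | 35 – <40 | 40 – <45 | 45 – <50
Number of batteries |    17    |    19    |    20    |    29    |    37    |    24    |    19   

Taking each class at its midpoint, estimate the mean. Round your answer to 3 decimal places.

33.500

Midpoints: 17.5, 22.5, 27.5, 32.5, 37.5, 42.5, 47.5
Σfm = 17×17.5 + 19×22.5 + 20×27.5 + 29×32.5 + 37×37.5 + 24×42.5 + 19×47.5 = 5527.5
n = Σf = 165
Mean = 5527.5 / 165 = 33.5000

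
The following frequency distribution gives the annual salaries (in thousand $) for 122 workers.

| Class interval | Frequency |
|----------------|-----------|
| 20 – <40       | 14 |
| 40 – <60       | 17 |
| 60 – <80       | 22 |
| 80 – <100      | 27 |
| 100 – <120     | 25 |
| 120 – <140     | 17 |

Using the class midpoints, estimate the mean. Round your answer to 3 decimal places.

Midpoints: 30, 50, 70, 90, 110, 130
Σfm = 14×30 + 17×50 + 22×70 + 27×90 + 25×110 + 17×130 = 10200
n = Σf = 122
Mean = 10200 / 122 = 83.6066

83.607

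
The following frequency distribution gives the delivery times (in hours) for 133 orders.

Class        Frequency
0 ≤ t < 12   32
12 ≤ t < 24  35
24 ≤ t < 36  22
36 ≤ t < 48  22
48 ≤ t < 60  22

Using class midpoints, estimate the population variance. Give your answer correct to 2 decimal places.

Midpoints: 6, 18, 30, 42, 54
n = 133, Σfm = 3594, mean = 27.0226
Σfm² = 135252
Σf(m − x̄)² = Σfm² − (Σfm)²/n = 135252 − 3594²/133 = 38132.9323
Population variance = 38132.9323 / 133 = 286.7138

286.71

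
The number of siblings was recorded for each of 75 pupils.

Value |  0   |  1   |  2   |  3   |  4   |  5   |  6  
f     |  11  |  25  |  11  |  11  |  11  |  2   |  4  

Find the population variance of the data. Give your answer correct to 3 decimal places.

2.735

Values: 0, 1, 2, 3, 4, 5, 6
n = 75, Σfx = 158, mean = 2.1067
Σfx² = 538
Σf(x − x̄)² = Σfx² − (Σfx)²/n = 538 − 158²/75 = 205.1467
Population variance = 205.1467 / 75 = 2.7353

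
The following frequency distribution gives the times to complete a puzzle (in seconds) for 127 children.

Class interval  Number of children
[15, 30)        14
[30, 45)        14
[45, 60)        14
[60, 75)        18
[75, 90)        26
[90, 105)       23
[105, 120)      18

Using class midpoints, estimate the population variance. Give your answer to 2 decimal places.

818.70

Midpoints: 22.5, 37.5, 52.5, 67.5, 82.5, 97.5, 112.5
n = 127, Σfm = 9202.5, mean = 72.4606
Σfm² = 770793.75
Σf(m − x̄)² = Σfm² − (Σfm)²/n = 770793.75 − 9202.5²/127 = 103974.8031
Population variance = 103974.8031 / 127 = 818.6992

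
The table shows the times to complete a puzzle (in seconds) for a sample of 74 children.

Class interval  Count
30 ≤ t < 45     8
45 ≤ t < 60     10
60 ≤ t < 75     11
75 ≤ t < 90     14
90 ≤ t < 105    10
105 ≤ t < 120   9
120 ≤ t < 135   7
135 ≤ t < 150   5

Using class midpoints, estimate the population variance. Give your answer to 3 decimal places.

940.595

Midpoints: 37.5, 52.5, 67.5, 82.5, 97.5, 112.5, 127.5, 142.5
n = 74, Σfm = 6315, mean = 85.3378
Σfm² = 608512.5
Σf(m − x̄)² = Σfm² − (Σfm)²/n = 608512.5 − 6315²/74 = 69604.0541
Population variance = 69604.0541 / 74 = 940.5953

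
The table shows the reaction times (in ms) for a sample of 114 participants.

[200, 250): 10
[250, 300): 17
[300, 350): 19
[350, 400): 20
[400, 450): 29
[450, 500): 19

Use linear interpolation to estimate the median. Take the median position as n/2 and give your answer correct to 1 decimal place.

Cumulative frequencies: 10, 27, 46, 66, 95, 114
n = 114; position = n/2 = 57.
This falls in the class [350, 400): L = 350, F = 46, f = 20, h = 50.
Median ≈ 350 + ((57 − 46) / 20) × 50 = 377.5000

377.5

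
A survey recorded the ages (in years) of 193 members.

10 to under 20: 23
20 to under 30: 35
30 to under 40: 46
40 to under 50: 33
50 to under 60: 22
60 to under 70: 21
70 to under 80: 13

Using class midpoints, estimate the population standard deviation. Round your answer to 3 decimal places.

17.353

Midpoints: 15, 25, 35, 45, 55, 65, 75
n = 193, Σfm = 7865, mean = 40.7513
Σfm² = 378625
Σf(m − x̄)² = Σfm² − (Σfm)²/n = 378625 − 7865²/193 = 58116.0622
Population variance = 58116.0622 / 193 = 301.1195
Standard deviation = √301.1195 = 17.3528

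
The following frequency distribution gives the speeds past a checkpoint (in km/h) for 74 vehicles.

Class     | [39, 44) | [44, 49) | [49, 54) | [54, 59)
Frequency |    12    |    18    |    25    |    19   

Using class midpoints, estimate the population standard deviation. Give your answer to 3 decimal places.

Midpoints: 41.5, 46.5, 51.5, 56.5
n = 74, Σfm = 3696, mean = 49.9459
Σfm² = 186546.5
Σf(m − x̄)² = Σfm² − (Σfm)²/n = 186546.5 − 3696²/74 = 1946.2838
Population variance = 1946.2838 / 74 = 26.3011
Standard deviation = √26.3011 = 5.1285

5.128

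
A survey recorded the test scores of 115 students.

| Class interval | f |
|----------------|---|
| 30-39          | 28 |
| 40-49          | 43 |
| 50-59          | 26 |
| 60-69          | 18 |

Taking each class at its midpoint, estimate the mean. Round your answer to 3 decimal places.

Midpoints: 34.5, 44.5, 54.5, 64.5
Σfm = 28×34.5 + 43×44.5 + 26×54.5 + 18×64.5 = 5457.5
n = Σf = 115
Mean = 5457.5 / 115 = 47.4565

47.457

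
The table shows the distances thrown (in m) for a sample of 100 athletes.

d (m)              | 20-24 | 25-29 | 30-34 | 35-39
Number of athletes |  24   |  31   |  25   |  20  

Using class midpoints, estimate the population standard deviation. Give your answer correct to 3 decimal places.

5.296

Midpoints: 22, 27, 32, 37
n = 100, Σfm = 2905, mean = 29.0500
Σfm² = 87195
Σf(m − x̄)² = Σfm² − (Σfm)²/n = 87195 − 2905²/100 = 2804.7500
Population variance = 2804.7500 / 100 = 28.0475
Standard deviation = √28.0475 = 5.2960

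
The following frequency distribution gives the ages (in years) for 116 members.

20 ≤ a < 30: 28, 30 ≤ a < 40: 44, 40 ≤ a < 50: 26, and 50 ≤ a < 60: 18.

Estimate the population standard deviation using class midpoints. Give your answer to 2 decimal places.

10.00

Midpoints: 25, 35, 45, 55
n = 116, Σfm = 4400, mean = 37.9310
Σfm² = 178500
Σf(m − x̄)² = Σfm² − (Σfm)²/n = 178500 − 4400²/116 = 11603.4483
Population variance = 11603.4483 / 116 = 100.0297
Standard deviation = √100.0297 = 10.0015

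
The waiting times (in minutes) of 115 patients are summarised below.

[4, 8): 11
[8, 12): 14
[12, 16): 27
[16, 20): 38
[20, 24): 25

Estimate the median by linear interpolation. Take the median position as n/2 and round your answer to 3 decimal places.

Cumulative frequencies: 11, 25, 52, 90, 115
n = 115; position = n/2 = 57.5.
This falls in the class [16, 20): L = 16, F = 52, f = 38, h = 4.
Median ≈ 16 + ((57.5 − 52) / 38) × 4 = 16.5789

16.579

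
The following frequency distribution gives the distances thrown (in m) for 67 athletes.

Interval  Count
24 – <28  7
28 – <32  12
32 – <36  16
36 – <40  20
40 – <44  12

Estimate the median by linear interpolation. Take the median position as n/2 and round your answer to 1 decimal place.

35.6

Cumulative frequencies: 7, 19, 35, 55, 67
n = 67; position = n/2 = 33.5.
This falls in the class 32 – <36: L = 32, F = 19, f = 16, h = 4.
Median ≈ 32 + ((33.5 − 19) / 16) × 4 = 35.6250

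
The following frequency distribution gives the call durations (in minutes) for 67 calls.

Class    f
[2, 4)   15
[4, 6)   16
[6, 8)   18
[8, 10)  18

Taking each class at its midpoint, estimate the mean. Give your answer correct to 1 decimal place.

Midpoints: 3, 5, 7, 9
Σfm = 15×3 + 16×5 + 18×7 + 18×9 = 413
n = Σf = 67
Mean = 413 / 67 = 6.1642

6.2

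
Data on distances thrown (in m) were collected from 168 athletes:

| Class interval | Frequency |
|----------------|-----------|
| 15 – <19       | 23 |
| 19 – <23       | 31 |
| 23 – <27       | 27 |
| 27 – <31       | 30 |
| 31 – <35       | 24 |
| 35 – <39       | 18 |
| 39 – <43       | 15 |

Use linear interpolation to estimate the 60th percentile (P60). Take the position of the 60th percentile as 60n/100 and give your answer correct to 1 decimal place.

Cumulative frequencies: 23, 54, 81, 111, 135, 153, 168
n = 168; position = 60n/100 = 100.8.
This falls in the class 27 – <31: L = 27, F = 81, f = 30, h = 4.
60th percentile ≈ 27 + ((100.8 − 81) / 30) × 4 = 29.6400

29.6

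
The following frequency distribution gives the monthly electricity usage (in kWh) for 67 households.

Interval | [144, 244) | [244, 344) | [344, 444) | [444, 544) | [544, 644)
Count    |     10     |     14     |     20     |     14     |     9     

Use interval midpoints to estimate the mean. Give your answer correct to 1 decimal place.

Midpoints: 194, 294, 394, 494, 594
Σfm = 10×194 + 14×294 + 20×394 + 14×494 + 9×594 = 26198
n = Σf = 67
Mean = 26198 / 67 = 391.0149

391.0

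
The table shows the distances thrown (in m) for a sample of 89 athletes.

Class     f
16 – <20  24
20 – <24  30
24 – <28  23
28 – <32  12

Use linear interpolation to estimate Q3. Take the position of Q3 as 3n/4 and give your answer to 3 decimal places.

Cumulative frequencies: 24, 54, 77, 89
n = 89; position = 3n/4 = 66.75.
This falls in the class 24 – <28: L = 24, F = 54, f = 23, h = 4.
Upper quartile ≈ 24 + ((66.75 − 54) / 23) × 4 = 26.2174

26.217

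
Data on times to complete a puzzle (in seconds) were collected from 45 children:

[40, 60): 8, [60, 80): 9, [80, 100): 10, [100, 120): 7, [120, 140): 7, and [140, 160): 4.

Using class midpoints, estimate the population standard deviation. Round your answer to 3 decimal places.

31.351

Midpoints: 50, 70, 90, 110, 130, 150
n = 45, Σfm = 4210, mean = 93.5556
Σfm² = 438100
Σf(m − x̄)² = Σfm² − (Σfm)²/n = 438100 − 4210²/45 = 44231.1111
Population variance = 44231.1111 / 45 = 982.9136
Standard deviation = √982.9136 = 31.3515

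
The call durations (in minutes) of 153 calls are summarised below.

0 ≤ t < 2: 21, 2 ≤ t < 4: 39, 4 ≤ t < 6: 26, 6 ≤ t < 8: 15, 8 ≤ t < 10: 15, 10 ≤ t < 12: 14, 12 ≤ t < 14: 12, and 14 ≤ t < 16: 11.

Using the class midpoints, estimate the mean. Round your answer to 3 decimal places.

6.425

Midpoints: 1, 3, 5, 7, 9, 11, 13, 15
Σfm = 21×1 + 39×3 + 26×5 + 15×7 + 15×9 + 14×11 + 12×13 + 11×15 = 983
n = Σf = 153
Mean = 983 / 153 = 6.4248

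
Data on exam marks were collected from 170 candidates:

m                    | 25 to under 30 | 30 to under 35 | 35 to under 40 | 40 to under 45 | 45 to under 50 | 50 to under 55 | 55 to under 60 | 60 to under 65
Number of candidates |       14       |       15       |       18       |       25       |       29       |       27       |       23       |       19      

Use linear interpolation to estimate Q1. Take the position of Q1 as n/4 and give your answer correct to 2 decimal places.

38.75

Cumulative frequencies: 14, 29, 47, 72, 101, 128, 151, 170
n = 170; position = n/4 = 42.5.
This falls in the class 35 to under 40: L = 35, F = 29, f = 18, h = 5.
Lower quartile ≈ 35 + ((42.5 − 29) / 18) × 5 = 38.7500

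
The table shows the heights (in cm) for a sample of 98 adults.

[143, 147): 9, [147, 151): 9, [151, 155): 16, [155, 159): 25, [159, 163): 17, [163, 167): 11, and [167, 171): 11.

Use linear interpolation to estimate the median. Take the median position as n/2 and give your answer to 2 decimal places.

Cumulative frequencies: 9, 18, 34, 59, 76, 87, 98
n = 98; position = n/2 = 49.
This falls in the class [155, 159): L = 155, F = 34, f = 25, h = 4.
Median ≈ 155 + ((49 − 34) / 25) × 4 = 157.4000

157.40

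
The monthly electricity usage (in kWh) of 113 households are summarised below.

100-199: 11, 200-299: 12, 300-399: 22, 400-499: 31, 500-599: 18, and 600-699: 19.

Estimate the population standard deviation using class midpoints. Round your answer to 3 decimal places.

Midpoints: 149.5, 249.5, 349.5, 449.5, 549.5, 649.5
n = 113, Σfm = 48493.5, mean = 429.1460
Σfm² = 23393978.25
Σf(m − x̄)² = Σfm² − (Σfm)²/n = 23393978.25 − 48493.5²/113 = 2583185.8407
Population variance = 2583185.8407 / 113 = 22860.0517
Standard deviation = √22860.0517 = 151.1954

151.195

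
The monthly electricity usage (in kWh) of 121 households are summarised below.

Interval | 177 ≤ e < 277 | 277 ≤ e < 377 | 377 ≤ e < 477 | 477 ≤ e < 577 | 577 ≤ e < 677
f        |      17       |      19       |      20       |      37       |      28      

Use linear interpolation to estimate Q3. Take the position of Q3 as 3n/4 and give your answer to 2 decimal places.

570.92

Cumulative frequencies: 17, 36, 56, 93, 121
n = 121; position = 3n/4 = 90.75.
This falls in the class 477 ≤ e < 577: L = 477, F = 56, f = 37, h = 100.
Upper quartile ≈ 477 + ((90.75 − 56) / 37) × 100 = 570.9189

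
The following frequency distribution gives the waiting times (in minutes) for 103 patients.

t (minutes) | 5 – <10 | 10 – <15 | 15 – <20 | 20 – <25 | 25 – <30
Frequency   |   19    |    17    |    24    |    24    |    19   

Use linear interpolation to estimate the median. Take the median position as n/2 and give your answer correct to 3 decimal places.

18.229

Cumulative frequencies: 19, 36, 60, 84, 103
n = 103; position = n/2 = 51.5.
This falls in the class 15 – <20: L = 15, F = 36, f = 24, h = 5.
Median ≈ 15 + ((51.5 − 36) / 24) × 5 = 18.2292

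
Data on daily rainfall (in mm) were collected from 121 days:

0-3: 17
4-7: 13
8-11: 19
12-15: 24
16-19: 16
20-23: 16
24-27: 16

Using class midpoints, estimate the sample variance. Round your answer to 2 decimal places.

59.73

Midpoints: 1.5, 5.5, 9.5, 13.5, 17.5, 21.5, 25.5
n = 121, Σfm = 1633.5, mean = 13.5000
Σfm² = 29220.25
Σf(m − x̄)² = Σfm² − (Σfm)²/n = 29220.25 − 1633.5²/121 = 7168.0000
Sample variance = 7168.0000 / 120 = 59.7333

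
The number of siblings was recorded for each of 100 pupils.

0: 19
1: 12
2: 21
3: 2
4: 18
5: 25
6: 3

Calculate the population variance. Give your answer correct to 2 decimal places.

Values: 0, 1, 2, 3, 4, 5, 6
n = 100, Σfx = 275, mean = 2.7500
Σfx² = 1135
Σf(x − x̄)² = Σfx² − (Σfx)²/n = 1135 − 275²/100 = 378.7500
Population variance = 378.7500 / 100 = 3.7875

3.79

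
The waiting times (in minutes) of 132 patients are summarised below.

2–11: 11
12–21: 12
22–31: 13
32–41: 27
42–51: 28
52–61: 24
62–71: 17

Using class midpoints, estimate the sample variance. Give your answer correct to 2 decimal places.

Midpoints: 6.5, 16.5, 26.5, 36.5, 46.5, 56.5, 66.5
n = 132, Σfm = 5388, mean = 40.8182
Σfm² = 261167
Σf(m − x̄)² = Σfm² − (Σfm)²/n = 261167 − 5388²/132 = 41238.6364
Sample variance = 41238.6364 / 131 = 314.7988

314.80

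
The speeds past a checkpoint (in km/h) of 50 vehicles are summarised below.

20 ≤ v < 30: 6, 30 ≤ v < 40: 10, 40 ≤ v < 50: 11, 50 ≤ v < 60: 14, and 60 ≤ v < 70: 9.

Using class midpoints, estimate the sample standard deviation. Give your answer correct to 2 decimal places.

12.94

Midpoints: 25, 35, 45, 55, 65
n = 50, Σfm = 2350, mean = 47.0000
Σfm² = 118650
Σf(m − x̄)² = Σfm² − (Σfm)²/n = 118650 − 2350²/50 = 8200.0000
Sample variance = 8200.0000 / 49 = 167.3469
Standard deviation = √167.3469 = 12.9363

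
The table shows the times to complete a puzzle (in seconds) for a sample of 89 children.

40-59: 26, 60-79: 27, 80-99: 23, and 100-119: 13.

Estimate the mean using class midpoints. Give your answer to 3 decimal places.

74.669

Midpoints: 49.5, 69.5, 89.5, 109.5
Σfm = 26×49.5 + 27×69.5 + 23×89.5 + 13×109.5 = 6645.5
n = Σf = 89
Mean = 6645.5 / 89 = 74.6685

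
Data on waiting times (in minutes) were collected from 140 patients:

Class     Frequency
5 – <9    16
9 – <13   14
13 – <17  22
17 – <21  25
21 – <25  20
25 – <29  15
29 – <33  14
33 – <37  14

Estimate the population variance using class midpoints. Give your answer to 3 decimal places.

Midpoints: 7, 11, 15, 19, 23, 27, 31, 35
n = 140, Σfm = 2860, mean = 20.4286
Σfm² = 68572
Σf(m − x̄)² = Σfm² − (Σfm)²/n = 68572 − 2860²/140 = 10146.2857
Population variance = 10146.2857 / 140 = 72.4735

72.473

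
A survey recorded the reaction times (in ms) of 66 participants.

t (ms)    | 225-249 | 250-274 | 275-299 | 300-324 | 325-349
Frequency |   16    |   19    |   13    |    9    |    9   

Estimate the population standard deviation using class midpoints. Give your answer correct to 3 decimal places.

Midpoints: 237, 262, 287, 312, 337
n = 66, Σfm = 18342, mean = 277.9091
Σfm² = 5171954
Σf(m − x̄)² = Σfm² − (Σfm)²/n = 5171954 − 18342²/66 = 74545.4545
Population variance = 74545.4545 / 66 = 1129.4766
Standard deviation = √1129.4766 = 33.6077

33.608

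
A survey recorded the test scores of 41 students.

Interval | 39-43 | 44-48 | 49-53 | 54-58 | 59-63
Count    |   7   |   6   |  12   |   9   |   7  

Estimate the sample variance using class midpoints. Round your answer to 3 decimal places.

44.238

Midpoints: 41, 46, 51, 56, 61
n = 41, Σfm = 2106, mean = 51.3659
Σfm² = 109946
Σf(m − x̄)² = Σfm² − (Σfm)²/n = 109946 − 2106²/41 = 1769.5122
Sample variance = 1769.5122 / 40 = 44.2378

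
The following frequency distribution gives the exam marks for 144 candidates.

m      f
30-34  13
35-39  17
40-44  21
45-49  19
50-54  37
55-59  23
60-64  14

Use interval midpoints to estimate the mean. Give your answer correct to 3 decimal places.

Midpoints: 32, 37, 42, 47, 52, 57, 62
Σfm = 13×32 + 17×37 + 21×42 + 19×47 + 37×52 + 23×57 + 14×62 = 6923
n = Σf = 144
Mean = 6923 / 144 = 48.0764

48.076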